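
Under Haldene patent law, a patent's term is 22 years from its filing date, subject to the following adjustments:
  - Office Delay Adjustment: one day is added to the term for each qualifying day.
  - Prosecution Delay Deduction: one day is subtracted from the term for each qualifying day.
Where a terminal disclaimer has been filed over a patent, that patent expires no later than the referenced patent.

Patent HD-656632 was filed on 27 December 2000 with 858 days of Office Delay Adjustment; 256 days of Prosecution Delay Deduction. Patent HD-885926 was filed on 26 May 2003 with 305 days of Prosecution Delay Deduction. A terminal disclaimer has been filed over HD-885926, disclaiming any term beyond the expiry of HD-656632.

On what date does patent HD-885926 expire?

2024-07-25

Natural term of HD-885926:
  Base: filing + 22 years → 26 May 2025.
  Prosecution Delay Deduction: −305 days → 25 July 2024.
Expiry of referenced patent HD-656632:
  Base: filing + 22 years → 27 December 2022.
  Office Delay Adjustment: +858 days → 3 May 2025.
  Prosecution Delay Deduction: −256 days → 20 August 2024.
Terminal disclaimer: HD-885926 expires on the earlier of 25 July 2024 and 20 August 2024.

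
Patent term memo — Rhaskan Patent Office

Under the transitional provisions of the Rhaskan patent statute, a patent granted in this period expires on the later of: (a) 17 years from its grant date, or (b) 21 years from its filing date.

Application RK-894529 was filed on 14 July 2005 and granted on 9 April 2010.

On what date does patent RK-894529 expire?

April 9, 2027

(a) grant + 17 years → 9 April 2027.
(b) filing + 21 years → 14 July 2026.
Later of the two: 9 April 2027.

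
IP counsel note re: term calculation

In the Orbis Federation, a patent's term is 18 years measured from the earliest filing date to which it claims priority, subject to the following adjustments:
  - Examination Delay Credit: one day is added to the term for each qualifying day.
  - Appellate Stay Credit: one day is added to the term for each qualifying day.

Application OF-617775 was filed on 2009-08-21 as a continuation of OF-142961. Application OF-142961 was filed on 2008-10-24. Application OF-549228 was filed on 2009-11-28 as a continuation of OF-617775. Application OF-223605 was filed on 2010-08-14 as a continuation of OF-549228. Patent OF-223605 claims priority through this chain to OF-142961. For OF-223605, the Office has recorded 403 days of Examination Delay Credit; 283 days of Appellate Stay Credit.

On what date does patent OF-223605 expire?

September 9, 2028

Earliest priority filing: 24 October 2008.
Base term: 24 October 2008 + 18 years → 24 October 2026.
Examination Delay Credit: +403 days → 1 December 2027.
Appellate Stay Credit: +283 days → 9 September 2028.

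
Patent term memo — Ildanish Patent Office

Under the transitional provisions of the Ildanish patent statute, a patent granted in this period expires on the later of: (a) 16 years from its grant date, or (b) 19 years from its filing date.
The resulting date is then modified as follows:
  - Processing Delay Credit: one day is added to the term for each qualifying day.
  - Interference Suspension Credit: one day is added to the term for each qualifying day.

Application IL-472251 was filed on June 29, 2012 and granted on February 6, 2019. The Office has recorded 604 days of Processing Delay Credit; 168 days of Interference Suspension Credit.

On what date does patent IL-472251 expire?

March 19, 2037

(a) grant + 16 years → 6 February 2035.
(b) filing + 19 years → 29 June 2031.
Later of the two: 6 February 2035.
Processing Delay Credit: +604 days → 2 October 2036.
Interference Suspension Credit: +168 days → 19 March 2037.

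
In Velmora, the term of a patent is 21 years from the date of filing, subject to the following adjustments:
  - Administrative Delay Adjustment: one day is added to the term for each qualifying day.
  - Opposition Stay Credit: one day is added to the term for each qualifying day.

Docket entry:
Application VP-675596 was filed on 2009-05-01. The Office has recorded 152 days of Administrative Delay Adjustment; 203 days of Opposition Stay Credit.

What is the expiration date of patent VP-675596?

Base term: filing date + 21 years → 1 May 2030.
Administrative Delay Adjustment: +152 days → 30 September 2030.
Opposition Stay Credit: +203 days → 21 April 2031.

April 21, 2031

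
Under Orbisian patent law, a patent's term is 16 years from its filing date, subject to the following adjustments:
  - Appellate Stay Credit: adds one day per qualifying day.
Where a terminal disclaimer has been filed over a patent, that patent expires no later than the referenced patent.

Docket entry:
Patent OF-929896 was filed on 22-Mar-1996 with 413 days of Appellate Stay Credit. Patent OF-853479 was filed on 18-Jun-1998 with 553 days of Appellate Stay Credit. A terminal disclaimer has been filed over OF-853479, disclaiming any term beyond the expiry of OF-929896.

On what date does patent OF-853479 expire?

Natural term of OF-853479:
  Base: filing + 16 years → 18 June 2014.
  Appellate Stay Credit: +553 days → 23 December 2015.
Expiry of referenced patent OF-929896:
  Base: filing + 16 years → 22 March 2012.
  Appellate Stay Credit: +413 days → 9 May 2013.
Terminal disclaimer: OF-853479 expires on the earlier of 23 December 2015 and 9 May 2013.

2013-05-09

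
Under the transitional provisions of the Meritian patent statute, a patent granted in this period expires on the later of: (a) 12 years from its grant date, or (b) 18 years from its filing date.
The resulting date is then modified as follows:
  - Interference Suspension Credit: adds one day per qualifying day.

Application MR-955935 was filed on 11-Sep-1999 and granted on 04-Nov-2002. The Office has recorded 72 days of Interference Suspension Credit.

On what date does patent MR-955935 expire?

November 22, 2017

(a) grant + 12 years → 4 November 2014.
(b) filing + 18 years → 11 September 2017.
Later of the two: 11 September 2017.
Interference Suspension Credit: +72 days → 22 November 2017.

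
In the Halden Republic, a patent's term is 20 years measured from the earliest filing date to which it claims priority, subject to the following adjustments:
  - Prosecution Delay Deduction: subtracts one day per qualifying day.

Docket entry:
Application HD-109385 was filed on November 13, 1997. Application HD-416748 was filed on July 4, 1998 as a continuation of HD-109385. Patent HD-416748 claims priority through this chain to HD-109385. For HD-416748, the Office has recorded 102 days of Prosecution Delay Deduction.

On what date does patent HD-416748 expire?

Earliest priority filing: 13 November 1997.
Base term: 13 November 1997 + 20 years → 13 November 2017.
Prosecution Delay Deduction: −102 days → 3 August 2017.

2017-08-03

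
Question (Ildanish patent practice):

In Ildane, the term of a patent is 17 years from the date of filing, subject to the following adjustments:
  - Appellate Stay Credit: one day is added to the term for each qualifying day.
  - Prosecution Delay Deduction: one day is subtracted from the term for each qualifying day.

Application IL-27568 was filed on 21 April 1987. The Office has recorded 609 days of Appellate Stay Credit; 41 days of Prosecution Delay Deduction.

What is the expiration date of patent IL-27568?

2005-11-10

Base term: filing date + 17 years → 21 April 2004.
Appellate Stay Credit: +609 days → 21 December 2005.
Prosecution Delay Deduction: −41 days → 10 November 2005.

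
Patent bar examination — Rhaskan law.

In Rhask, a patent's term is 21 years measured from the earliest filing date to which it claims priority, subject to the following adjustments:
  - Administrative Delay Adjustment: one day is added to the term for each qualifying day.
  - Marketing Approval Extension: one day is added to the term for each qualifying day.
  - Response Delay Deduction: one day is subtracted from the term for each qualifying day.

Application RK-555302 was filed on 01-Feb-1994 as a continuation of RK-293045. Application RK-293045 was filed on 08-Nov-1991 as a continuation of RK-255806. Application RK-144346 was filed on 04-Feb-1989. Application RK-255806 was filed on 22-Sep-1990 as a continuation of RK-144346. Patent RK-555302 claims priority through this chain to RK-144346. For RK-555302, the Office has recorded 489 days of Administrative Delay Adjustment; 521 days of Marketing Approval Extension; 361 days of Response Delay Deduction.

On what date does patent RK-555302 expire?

2011-11-15

Earliest priority filing: 4 February 1989.
Base term: 4 February 1989 + 21 years → 4 February 2010.
Administrative Delay Adjustment: +489 days → 8 June 2011.
Marketing Approval Extension: +521 days → 10 November 2012.
Response Delay Deduction: −361 days → 15 November 2011.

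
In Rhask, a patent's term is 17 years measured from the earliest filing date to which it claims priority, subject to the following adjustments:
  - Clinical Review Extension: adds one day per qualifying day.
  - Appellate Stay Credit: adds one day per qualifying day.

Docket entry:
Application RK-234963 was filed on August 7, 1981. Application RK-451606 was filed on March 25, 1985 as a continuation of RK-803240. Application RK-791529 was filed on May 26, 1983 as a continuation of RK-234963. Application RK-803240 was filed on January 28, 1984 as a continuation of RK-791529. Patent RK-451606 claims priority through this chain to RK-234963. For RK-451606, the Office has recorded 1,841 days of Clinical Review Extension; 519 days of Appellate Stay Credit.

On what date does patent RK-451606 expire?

2005-01-22

Earliest priority filing: 7 August 1981.
Base term: 7 August 1981 + 17 years → 7 August 1998.
Clinical Review Extension: +1841 days → 22 August 2003.
Appellate Stay Credit: +519 days → 22 January 2005.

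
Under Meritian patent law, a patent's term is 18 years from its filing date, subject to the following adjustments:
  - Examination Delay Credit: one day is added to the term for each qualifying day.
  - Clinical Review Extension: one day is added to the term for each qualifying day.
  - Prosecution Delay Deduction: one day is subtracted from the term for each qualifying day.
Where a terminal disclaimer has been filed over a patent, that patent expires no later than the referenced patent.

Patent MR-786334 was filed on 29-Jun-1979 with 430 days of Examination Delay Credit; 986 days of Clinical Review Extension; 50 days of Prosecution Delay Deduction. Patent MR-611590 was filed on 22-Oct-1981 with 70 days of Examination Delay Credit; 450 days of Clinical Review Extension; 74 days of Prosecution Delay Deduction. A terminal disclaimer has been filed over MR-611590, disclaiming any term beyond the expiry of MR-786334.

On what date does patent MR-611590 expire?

Natural term of MR-611590:
  Base: filing + 18 years → 22 October 1999.
  Examination Delay Credit: +70 days → 31 December 1999.
  Clinical Review Extension: +450 days → 25 March 2001.
  Prosecution Delay Deduction: −74 days → 10 January 2001.
Expiry of referenced patent MR-786334:
  Base: filing + 18 years → 29 June 1997.
  Examination Delay Credit: +430 days → 2 September 1998.
  Clinical Review Extension: +986 days → 15 May 2001.
  Prosecution Delay Deduction: −50 days → 26 March 2001.
Terminal disclaimer: MR-611590 expires on the earlier of 10 January 2001 and 26 March 2001.

2001-01-10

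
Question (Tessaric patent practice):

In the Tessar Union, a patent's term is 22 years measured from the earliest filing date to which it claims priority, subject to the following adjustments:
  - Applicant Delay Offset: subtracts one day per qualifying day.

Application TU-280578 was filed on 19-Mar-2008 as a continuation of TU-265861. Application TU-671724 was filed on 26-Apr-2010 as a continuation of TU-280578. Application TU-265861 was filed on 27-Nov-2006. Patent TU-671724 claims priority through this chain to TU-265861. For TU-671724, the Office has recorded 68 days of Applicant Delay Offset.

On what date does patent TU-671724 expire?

2028-09-20

Earliest priority filing: 27 November 2006.
Base term: 27 November 2006 + 22 years → 27 November 2028.
Applicant Delay Offset: −68 days → 20 September 2028.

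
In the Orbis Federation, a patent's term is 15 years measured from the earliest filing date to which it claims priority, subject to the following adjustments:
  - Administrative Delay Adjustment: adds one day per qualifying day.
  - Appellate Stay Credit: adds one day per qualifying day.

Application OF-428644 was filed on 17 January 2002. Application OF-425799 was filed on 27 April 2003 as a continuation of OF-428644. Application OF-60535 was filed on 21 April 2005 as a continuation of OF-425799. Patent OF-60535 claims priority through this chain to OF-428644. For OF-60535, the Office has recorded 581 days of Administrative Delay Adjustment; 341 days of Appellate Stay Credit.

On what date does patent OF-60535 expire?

Earliest priority filing: 17 January 2002.
Base term: 17 January 2002 + 15 years → 17 January 2017.
Administrative Delay Adjustment: +581 days → 21 August 2018.
Appellate Stay Credit: +341 days → 28 July 2019.

2019-07-28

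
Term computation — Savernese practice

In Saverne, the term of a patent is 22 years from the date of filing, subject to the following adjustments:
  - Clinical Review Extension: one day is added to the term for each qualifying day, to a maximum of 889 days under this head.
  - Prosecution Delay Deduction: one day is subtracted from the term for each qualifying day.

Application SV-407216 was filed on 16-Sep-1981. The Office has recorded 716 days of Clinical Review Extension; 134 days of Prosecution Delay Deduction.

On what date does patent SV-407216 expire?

Base term: filing date + 22 years → 16 September 2003.
Clinical Review Extension: 716 days (within the 889-day cap) → +716 days → 1 September 2005.
Prosecution Delay Deduction: −134 days → 20 April 2005.

2005-04-20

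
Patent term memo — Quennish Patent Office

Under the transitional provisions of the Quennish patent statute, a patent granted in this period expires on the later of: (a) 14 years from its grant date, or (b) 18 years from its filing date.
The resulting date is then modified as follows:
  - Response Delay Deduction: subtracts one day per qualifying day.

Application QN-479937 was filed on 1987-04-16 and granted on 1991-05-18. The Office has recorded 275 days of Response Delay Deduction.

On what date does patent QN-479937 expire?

August 16, 2004

(a) grant + 14 years → 18 May 2005.
(b) filing + 18 years → 16 April 2005.
Later of the two: 18 May 2005.
Response Delay Deduction: −275 days → 16 August 2004.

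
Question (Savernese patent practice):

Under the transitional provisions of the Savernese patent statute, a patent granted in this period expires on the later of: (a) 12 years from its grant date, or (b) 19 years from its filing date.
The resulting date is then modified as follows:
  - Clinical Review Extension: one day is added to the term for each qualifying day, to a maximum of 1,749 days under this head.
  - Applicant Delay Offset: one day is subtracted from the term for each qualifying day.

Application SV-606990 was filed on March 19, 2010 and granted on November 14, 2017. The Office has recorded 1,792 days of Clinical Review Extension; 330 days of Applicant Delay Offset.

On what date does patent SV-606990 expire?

(a) grant + 12 years → 14 November 2029.
(b) filing + 19 years → 19 March 2029.
Later of the two: 14 November 2029.
Clinical Review Extension: 1792 days claimed exceeds the 1749-day cap, so +1749 days → 29 August 2034.
Applicant Delay Offset: −330 days → 3 October 2033.

October 3, 2033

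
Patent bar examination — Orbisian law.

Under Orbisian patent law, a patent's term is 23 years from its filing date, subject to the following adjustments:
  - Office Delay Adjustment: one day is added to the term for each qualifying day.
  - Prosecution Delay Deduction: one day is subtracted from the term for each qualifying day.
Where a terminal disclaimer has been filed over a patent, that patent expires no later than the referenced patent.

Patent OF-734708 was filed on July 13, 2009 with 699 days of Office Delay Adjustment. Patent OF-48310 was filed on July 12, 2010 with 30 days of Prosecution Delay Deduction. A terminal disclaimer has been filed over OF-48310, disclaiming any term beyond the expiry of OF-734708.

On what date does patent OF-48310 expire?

Natural term of OF-48310:
  Base: filing + 23 years → 12 July 2033.
  Prosecution Delay Deduction: −30 days → 12 June 2033.
Expiry of referenced patent OF-734708:
  Base: filing + 23 years → 13 July 2032.
  Office Delay Adjustment: +699 days → 12 June 2034.
Terminal disclaimer: OF-48310 expires on the earlier of 12 June 2033 and 12 June 2034.

2033-06-12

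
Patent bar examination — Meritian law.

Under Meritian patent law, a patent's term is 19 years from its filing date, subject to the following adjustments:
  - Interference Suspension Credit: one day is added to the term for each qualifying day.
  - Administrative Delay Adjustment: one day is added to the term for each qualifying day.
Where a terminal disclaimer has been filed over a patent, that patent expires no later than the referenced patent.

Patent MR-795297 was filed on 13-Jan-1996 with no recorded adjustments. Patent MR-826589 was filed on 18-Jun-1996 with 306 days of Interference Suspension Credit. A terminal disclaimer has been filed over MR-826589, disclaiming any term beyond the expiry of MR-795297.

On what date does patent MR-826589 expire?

Natural term of MR-826589:
  Base: filing + 19 years → 18 June 2015.
  Interference Suspension Credit: +306 days → 19 April 2016.
Expiry of referenced patent MR-795297:
  Base: filing + 19 years → 13 January 2015.
Terminal disclaimer: MR-826589 expires on the earlier of 19 April 2016 and 13 January 2015.

January 13, 2015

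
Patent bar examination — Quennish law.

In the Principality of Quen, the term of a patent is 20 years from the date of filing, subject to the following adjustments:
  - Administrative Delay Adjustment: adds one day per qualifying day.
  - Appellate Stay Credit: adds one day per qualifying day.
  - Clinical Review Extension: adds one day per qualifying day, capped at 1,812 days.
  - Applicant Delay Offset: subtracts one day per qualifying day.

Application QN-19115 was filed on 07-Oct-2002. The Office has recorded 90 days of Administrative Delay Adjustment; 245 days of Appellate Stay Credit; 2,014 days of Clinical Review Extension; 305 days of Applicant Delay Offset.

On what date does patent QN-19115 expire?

October 23, 2027

Base term: filing date + 20 years → 7 October 2022.
Administrative Delay Adjustment: +90 days → 5 January 2023.
Appellate Stay Credit: +245 days → 7 September 2023.
Clinical Review Extension: 2014 days claimed exceeds the 1812-day cap, so +1812 days → 23 August 2028.
Applicant Delay Offset: −305 days → 23 October 2027.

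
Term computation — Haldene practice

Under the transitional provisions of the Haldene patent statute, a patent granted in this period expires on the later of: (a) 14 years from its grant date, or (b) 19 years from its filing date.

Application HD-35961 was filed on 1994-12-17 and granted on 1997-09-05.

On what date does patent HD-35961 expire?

December 17, 2013

(a) grant + 14 years → 5 September 2011.
(b) filing + 19 years → 17 December 2013.
Later of the two: 17 December 2013.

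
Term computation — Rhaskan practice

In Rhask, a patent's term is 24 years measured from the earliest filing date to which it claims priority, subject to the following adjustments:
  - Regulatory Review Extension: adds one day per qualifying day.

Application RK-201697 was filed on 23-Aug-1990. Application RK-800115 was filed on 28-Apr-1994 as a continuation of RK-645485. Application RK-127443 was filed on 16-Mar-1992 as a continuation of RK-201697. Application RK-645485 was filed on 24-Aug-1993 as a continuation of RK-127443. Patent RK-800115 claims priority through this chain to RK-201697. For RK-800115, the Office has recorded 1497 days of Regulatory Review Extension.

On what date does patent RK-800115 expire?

Earliest priority filing: 23 August 1990.
Base term: 23 August 1990 + 24 years → 23 August 2014.
Regulatory Review Extension: +1497 days → 28 September 2018.

September 28, 2018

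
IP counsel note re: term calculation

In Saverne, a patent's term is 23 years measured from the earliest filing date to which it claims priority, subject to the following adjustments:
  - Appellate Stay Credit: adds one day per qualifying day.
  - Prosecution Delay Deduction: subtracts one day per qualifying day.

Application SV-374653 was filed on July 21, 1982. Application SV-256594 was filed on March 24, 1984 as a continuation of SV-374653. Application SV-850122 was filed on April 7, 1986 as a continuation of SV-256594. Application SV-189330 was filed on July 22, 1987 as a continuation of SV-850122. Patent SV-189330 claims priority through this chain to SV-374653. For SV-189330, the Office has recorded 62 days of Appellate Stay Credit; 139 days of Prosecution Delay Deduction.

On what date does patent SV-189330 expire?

2005-05-05

Earliest priority filing: 21 July 1982.
Base term: 21 July 1982 + 23 years → 21 July 2005.
Appellate Stay Credit: +62 days → 21 September 2005.
Prosecution Delay Deduction: −139 days → 5 May 2005.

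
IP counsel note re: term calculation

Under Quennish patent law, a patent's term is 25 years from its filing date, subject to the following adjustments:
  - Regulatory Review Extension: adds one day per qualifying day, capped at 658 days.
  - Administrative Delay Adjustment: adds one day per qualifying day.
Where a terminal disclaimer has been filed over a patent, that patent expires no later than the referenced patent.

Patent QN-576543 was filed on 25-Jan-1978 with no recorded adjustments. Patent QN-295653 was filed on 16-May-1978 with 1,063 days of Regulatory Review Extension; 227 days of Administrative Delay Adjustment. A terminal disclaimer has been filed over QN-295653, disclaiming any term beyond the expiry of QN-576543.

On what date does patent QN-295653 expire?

Natural term of QN-295653:
  Base: filing + 25 years → 16 May 2003.
  Regulatory Review Extension: 1063 days claimed exceeds the 658-day cap, so +658 days → 4 March 2005.
  Administrative Delay Adjustment: +227 days → 17 October 2005.
Expiry of referenced patent QN-576543:
  Base: filing + 25 years → 25 January 2003.
Terminal disclaimer: QN-295653 expires on the earlier of 17 October 2005 and 25 January 2003.

2003-01-25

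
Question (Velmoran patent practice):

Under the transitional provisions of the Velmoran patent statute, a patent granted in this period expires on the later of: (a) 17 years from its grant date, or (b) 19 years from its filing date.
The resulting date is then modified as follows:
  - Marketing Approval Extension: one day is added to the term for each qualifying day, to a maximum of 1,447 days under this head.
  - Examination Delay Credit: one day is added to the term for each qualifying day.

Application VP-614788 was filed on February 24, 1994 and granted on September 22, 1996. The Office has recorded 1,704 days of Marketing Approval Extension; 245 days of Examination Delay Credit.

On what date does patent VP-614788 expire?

May 11, 2018

(a) grant + 17 years → 22 September 2013.
(b) filing + 19 years → 24 February 2013.
Later of the two: 22 September 2013.
Marketing Approval Extension: 1704 days claimed exceeds the 1447-day cap, so +1447 days → 8 September 2017.
Examination Delay Credit: +245 days → 11 May 2018.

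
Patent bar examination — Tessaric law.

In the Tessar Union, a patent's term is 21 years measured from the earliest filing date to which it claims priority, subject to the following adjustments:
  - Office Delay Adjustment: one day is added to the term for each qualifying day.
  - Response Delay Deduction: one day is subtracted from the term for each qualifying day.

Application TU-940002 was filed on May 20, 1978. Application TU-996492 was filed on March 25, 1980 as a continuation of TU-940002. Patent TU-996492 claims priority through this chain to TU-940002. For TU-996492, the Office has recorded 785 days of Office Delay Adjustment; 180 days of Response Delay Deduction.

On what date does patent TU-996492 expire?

Earliest priority filing: 20 May 1978.
Base term: 20 May 1978 + 21 years → 20 May 1999.
Office Delay Adjustment: +785 days → 13 July 2001.
Response Delay Deduction: −180 days → 14 January 2001.

January 14, 2001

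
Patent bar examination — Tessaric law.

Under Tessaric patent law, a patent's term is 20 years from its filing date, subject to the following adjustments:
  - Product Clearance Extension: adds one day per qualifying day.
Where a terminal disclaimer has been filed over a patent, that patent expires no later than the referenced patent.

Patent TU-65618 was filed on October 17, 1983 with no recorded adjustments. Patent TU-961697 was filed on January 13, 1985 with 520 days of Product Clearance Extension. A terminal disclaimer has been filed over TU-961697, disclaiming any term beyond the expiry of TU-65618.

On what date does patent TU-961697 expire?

2003-10-17

Natural term of TU-961697:
  Base: filing + 20 years → 13 January 2005.
  Product Clearance Extension: +520 days → 17 June 2006.
Expiry of referenced patent TU-65618:
  Base: filing + 20 years → 17 October 2003.
Terminal disclaimer: TU-961697 expires on the earlier of 17 June 2006 and 17 October 2003.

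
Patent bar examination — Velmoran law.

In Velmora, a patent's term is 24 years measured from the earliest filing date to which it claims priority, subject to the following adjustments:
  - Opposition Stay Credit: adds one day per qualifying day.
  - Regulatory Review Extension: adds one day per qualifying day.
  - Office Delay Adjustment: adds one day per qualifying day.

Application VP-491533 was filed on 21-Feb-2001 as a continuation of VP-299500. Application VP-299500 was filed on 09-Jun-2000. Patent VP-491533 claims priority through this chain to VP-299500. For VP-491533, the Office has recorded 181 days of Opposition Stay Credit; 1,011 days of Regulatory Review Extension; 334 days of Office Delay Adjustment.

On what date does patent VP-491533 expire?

August 13, 2028

Earliest priority filing: 9 June 2000.
Base term: 9 June 2000 + 24 years → 9 June 2024.
Opposition Stay Credit: +181 days → 7 December 2024.
Regulatory Review Extension: +1011 days → 14 September 2027.
Office Delay Adjustment: +334 days → 13 August 2028.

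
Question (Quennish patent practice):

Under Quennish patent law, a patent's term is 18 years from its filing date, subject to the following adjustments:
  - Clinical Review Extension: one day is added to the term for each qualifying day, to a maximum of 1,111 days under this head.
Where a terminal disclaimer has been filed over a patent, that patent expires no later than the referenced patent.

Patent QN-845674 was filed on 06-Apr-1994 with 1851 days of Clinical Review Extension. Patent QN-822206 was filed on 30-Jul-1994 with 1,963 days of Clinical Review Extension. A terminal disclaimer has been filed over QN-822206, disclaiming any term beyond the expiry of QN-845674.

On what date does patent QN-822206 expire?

April 22, 2015

Natural term of QN-822206:
  Base: filing + 18 years → 30 July 2012.
  Clinical Review Extension: 1963 days claimed exceeds the 1111-day cap, so +1111 days → 15 August 2015.
Expiry of referenced patent QN-845674:
  Base: filing + 18 years → 6 April 2012.
  Clinical Review Extension: 1851 days claimed exceeds the 1111-day cap, so +1111 days → 22 April 2015.
Terminal disclaimer: QN-822206 expires on the earlier of 15 August 2015 and 22 April 2015.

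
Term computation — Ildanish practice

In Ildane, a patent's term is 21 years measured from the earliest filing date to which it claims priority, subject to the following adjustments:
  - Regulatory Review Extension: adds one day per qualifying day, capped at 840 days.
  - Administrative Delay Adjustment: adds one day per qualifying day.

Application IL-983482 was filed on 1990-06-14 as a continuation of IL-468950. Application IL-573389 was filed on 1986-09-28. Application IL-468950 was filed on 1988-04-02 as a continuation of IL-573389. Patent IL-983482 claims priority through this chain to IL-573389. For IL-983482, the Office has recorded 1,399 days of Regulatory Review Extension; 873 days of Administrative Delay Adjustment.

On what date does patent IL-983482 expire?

Earliest priority filing: 28 September 1986.
Base term: 28 September 1986 + 21 years → 28 September 2007.
Regulatory Review Extension: 1399 days claimed exceeds the 840-day cap, so +840 days → 15 January 2010.
Administrative Delay Adjustment: +873 days → 6 June 2012.

June 6, 2012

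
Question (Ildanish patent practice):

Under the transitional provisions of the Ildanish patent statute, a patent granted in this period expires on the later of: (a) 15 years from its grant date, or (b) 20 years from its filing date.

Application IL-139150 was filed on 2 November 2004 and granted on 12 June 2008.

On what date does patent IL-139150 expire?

2024-11-02

(a) grant + 15 years → 12 June 2023.
(b) filing + 20 years → 2 November 2024.
Later of the two: 2 November 2024.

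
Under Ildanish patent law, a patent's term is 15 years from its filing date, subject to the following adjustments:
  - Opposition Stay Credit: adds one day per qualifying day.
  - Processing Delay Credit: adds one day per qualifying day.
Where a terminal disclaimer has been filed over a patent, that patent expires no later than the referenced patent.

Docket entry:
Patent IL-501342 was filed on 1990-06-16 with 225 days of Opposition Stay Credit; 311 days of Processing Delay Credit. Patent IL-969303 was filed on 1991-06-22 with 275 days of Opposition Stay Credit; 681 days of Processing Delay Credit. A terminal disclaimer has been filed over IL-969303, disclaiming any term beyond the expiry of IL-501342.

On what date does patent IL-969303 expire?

2006-12-04

Natural term of IL-969303:
  Base: filing + 15 years → 22 June 2006.
  Opposition Stay Credit: +275 days → 24 March 2007.
  Processing Delay Credit: +681 days → 2 February 2009.
Expiry of referenced patent IL-501342:
  Base: filing + 15 years → 16 June 2005.
  Opposition Stay Credit: +225 days → 27 January 2006.
  Processing Delay Credit: +311 days → 4 December 2006.
Terminal disclaimer: IL-969303 expires on the earlier of 2 February 2009 and 4 December 2006.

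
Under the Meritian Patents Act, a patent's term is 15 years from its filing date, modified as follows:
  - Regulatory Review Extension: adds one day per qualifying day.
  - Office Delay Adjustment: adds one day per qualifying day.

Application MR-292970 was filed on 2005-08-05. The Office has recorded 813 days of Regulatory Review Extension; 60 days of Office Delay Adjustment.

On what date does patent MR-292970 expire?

2022-12-26

Base term: filing date + 15 years → 5 August 2020.
Regulatory Review Extension: +813 days → 27 October 2022.
Office Delay Adjustment: +60 days → 26 December 2022.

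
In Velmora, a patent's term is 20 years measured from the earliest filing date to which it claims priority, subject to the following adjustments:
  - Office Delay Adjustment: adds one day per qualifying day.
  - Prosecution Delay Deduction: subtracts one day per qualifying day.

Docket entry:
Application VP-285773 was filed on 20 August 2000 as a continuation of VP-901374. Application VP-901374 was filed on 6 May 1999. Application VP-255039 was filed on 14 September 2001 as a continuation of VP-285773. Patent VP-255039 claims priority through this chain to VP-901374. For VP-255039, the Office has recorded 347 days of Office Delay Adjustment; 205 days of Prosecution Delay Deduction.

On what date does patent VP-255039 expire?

Earliest priority filing: 6 May 1999.
Base term: 6 May 1999 + 20 years → 6 May 2019.
Office Delay Adjustment: +347 days → 17 April 2020.
Prosecution Delay Deduction: −205 days → 25 September 2019.

September 25, 2019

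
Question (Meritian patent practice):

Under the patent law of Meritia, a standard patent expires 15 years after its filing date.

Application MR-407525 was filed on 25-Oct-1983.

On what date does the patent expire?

1998-10-25

Filing date + 15 years → 25 October 1998.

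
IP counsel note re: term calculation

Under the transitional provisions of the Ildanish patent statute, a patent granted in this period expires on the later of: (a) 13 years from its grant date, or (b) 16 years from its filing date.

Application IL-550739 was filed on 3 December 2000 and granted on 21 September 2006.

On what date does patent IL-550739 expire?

September 21, 2019

(a) grant + 13 years → 21 September 2019.
(b) filing + 16 years → 3 December 2016.
Later of the two: 21 September 2019.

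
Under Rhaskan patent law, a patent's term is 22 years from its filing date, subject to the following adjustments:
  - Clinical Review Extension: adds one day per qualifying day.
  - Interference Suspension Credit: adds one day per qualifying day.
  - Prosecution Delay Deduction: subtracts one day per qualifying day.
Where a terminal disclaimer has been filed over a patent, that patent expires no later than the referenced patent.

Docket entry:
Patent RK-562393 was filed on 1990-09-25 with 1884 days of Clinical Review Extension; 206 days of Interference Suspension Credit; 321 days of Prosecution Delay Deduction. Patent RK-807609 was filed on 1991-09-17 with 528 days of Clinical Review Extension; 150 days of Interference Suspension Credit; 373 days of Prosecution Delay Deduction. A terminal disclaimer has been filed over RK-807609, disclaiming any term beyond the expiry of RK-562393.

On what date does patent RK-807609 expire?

Natural term of RK-807609:
  Base: filing + 22 years → 17 September 2013.
  Clinical Review Extension: +528 days → 27 February 2015.
  Interference Suspension Credit: +150 days → 27 July 2015.
  Prosecution Delay Deduction: −373 days → 19 July 2014.
Expiry of referenced patent RK-562393:
  Base: filing + 22 years → 25 September 2012.
  Clinical Review Extension: +1884 days → 22 November 2017.
  Interference Suspension Credit: +206 days → 16 June 2018.
  Prosecution Delay Deduction: −321 days → 30 July 2017.
Terminal disclaimer: RK-807609 expires on the earlier of 19 July 2014 and 30 July 2017.

2014-07-19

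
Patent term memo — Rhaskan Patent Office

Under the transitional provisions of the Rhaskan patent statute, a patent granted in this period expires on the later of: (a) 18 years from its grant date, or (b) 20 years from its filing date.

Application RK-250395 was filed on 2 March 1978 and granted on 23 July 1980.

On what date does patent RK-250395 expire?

1998-07-23

(a) grant + 18 years → 23 July 1998.
(b) filing + 20 years → 2 March 1998.
Later of the two: 23 July 1998.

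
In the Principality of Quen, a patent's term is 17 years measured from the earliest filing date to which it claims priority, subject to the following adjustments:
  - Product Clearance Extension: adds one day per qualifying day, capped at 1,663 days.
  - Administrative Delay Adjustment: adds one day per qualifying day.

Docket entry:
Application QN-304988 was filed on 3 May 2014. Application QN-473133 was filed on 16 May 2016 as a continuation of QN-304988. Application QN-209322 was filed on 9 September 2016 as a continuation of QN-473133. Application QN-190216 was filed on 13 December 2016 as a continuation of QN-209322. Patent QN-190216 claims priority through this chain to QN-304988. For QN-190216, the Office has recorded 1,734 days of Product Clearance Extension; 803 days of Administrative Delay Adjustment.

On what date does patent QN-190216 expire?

February 1, 2038

Earliest priority filing: 3 May 2014.
Base term: 3 May 2014 + 17 years → 3 May 2031.
Product Clearance Extension: 1734 days claimed exceeds the 1663-day cap, so +1663 days → 21 November 2035.
Administrative Delay Adjustment: +803 days → 1 February 2038.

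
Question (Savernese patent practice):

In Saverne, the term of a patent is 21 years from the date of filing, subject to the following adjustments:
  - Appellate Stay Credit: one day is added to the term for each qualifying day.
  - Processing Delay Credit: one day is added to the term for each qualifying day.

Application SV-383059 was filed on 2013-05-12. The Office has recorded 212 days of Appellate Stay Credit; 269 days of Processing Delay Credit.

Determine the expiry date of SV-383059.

Base term: filing date + 21 years → 12 May 2034.
Appellate Stay Credit: +212 days → 10 December 2034.
Processing Delay Credit: +269 days → 5 September 2035.

September 5, 2035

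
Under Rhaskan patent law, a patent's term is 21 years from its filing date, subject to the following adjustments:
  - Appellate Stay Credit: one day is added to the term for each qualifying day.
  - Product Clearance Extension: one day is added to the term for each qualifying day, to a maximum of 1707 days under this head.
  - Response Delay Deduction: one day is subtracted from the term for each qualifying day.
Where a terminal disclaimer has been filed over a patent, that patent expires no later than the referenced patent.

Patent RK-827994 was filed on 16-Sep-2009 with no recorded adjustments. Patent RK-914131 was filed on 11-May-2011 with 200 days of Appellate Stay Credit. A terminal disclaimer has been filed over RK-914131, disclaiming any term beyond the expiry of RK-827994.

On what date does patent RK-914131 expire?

September 16, 2030

Natural term of RK-914131:
  Base: filing + 21 years → 11 May 2032.
  Appellate Stay Credit: +200 days → 27 November 2032.
Expiry of referenced patent RK-827994:
  Base: filing + 21 years → 16 September 2030.
Terminal disclaimer: RK-914131 expires on the earlier of 27 November 2032 and 16 September 2030.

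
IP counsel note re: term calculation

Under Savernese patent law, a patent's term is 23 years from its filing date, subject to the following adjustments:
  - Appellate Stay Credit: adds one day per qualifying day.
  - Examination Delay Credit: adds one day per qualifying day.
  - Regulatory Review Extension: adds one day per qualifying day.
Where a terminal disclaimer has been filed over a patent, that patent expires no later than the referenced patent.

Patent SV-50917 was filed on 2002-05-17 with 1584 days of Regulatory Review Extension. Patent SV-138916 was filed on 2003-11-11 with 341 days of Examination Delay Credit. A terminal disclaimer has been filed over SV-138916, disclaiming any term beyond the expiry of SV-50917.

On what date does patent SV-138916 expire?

Natural term of SV-138916:
  Base: filing + 23 years → 11 November 2026.
  Examination Delay Credit: +341 days → 18 October 2027.
Expiry of referenced patent SV-50917:
  Base: filing + 23 years → 17 May 2025.
  Regulatory Review Extension: +1584 days → 17 September 2029.
Terminal disclaimer: SV-138916 expires on the earlier of 18 October 2027 and 17 September 2029.

2027-10-18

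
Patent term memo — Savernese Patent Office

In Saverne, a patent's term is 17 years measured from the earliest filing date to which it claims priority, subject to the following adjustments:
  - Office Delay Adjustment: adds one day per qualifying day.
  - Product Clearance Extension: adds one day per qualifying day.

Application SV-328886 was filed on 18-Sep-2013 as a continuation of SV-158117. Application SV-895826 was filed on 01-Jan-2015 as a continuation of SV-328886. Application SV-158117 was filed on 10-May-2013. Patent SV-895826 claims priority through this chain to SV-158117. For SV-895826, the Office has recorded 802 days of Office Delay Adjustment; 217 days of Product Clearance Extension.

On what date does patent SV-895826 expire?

Earliest priority filing: 10 May 2013.
Base term: 10 May 2013 + 17 years → 10 May 2030.
Office Delay Adjustment: +802 days → 20 July 2032.
Product Clearance Extension: +217 days → 22 February 2033.

February 22, 2033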